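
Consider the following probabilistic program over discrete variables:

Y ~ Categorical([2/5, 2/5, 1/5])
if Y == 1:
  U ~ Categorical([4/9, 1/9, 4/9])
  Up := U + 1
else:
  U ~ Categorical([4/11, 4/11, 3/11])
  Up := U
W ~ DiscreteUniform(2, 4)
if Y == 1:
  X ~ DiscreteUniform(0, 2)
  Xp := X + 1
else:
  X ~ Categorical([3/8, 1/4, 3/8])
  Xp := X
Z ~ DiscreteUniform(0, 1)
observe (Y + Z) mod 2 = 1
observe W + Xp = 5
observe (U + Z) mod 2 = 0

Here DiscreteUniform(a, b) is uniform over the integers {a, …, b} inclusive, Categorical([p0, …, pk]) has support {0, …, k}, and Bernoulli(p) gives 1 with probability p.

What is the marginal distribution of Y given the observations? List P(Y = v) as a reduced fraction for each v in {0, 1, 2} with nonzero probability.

P(Y=0) = 90/487, P(Y=1) = 352/487, P(Y=2) = 45/487

Enumerate traces; 10 have nonzero weight after conditioning:
  (Y=0, U=1, W=3, X=2, Z=1) weight 1/110
  (Y=0, U=1, W=4, X=1, Z=1) weight 1/165
  (Y=1, U=0, W=2, X=2, Z=0) weight 4/405
  (Y=1, U=0, W=3, X=1, Z=0) weight 4/405
  (Y=1, U=0, W=4, X=0, Z=0) weight 4/405
  (Y=1, U=2, W=2, X=2, Z=0) weight 4/405
  (Y=1, U=2, W=3, X=1, Z=0) weight 4/405
  (Y=1, U=2, W=4, X=0, Z=0) weight 4/405
  (Y=2, U=1, W=3, X=2, Z=1) weight 1/220
  … 1 more
Group by Y:
  weight(Y=0) = 1/66
  weight(Y=1) = 8/135
  weight(Y=2) = 1/132
Total weight = 1/66 + 8/135 + 1/132 = 487/5940
P(Y=0 | obs) = 1/66 / 487/5940 = 90/487
P(Y=1 | obs) = 8/135 / 487/5940 = 352/487
P(Y=2 | obs) = 1/132 / 487/5940 = 45/487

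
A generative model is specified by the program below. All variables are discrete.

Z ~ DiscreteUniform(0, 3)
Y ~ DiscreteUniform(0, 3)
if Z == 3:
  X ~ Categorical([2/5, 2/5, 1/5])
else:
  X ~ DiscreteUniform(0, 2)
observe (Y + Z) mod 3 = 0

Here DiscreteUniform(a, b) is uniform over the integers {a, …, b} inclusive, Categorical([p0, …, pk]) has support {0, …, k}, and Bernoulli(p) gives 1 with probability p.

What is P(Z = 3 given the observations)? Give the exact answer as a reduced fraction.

P(Z = 3 | obs) = 1/3

Enumerate traces; 18 have nonzero weight after conditioning:
  (Z=0, Y=0, X=0) weight 1/48
  (Z=0, Y=0, X=1) weight 1/48
  (Z=0, Y=0, X=2) weight 1/48
  (Z=0, Y=3, X=0) weight 1/48
  (Z=0, Y=3, X=1) weight 1/48
  (Z=0, Y=3, X=2) weight 1/48
  (Z=1, Y=2, X=0) weight 1/48
  (Z=1, Y=2, X=1) weight 1/48
  (Z=2, Y=1, X=0) weight 1/48
  (Z=3, Y=0, X=0) weight 1/40
  … 8 more
Group by Z:
  weight(Z=0) = 1/8
  weight(Z=1) = 1/16
  weight(Z=2) = 1/16
  weight(Z=3) = 1/8
Total weight = 1/8 + 1/16 + 1/16 + 1/8 = 3/8
P(Z=0 | obs) = 1/8 / 3/8 = 1/3
P(Z=1 | obs) = 1/16 / 3/8 = 1/6
P(Z=2 | obs) = 1/16 / 3/8 = 1/6
P(Z=3 | obs) = 1/8 / 3/8 = 1/3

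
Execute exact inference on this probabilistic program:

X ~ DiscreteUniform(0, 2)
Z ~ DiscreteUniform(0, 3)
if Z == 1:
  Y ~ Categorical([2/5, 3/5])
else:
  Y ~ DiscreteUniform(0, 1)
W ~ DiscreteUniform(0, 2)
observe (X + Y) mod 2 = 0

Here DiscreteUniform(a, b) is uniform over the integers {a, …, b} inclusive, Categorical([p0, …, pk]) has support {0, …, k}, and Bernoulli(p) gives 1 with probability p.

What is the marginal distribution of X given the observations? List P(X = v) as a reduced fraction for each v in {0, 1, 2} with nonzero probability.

P(X=0) = 19/59, P(X=1) = 21/59, P(X=2) = 19/59

Enumerate traces; 36 have nonzero weight after conditioning:
  (X=0, Z=0, Y=0, W=0) weight 1/72
  (X=0, Z=0, Y=0, W=1) weight 1/72
  (X=0, Z=0, Y=0, W=2) weight 1/72
  (X=0, Z=1, Y=0, W=0) weight 1/90
  (X=0, Z=1, Y=0, W=1) weight 1/90
  (X=0, Z=1, Y=0, W=2) weight 1/90
  (X=0, Z=2, Y=0, W=0) weight 1/72
  (X=0, Z=2, Y=0, W=1) weight 1/72
  (X=1, Z=0, Y=1, W=0) weight 1/72
  (X=2, Z=0, Y=0, W=0) weight 1/72
  … 26 more
Group by X:
  weight(X=0) = 19/120
  weight(X=1) = 7/40
  weight(X=2) = 19/120
Total weight = 19/120 + 7/40 + 19/120 = 59/120
P(X=0 | obs) = 19/120 / 59/120 = 19/59
P(X=1 | obs) = 7/40 / 59/120 = 21/59
P(X=2 | obs) = 19/120 / 59/120 = 19/59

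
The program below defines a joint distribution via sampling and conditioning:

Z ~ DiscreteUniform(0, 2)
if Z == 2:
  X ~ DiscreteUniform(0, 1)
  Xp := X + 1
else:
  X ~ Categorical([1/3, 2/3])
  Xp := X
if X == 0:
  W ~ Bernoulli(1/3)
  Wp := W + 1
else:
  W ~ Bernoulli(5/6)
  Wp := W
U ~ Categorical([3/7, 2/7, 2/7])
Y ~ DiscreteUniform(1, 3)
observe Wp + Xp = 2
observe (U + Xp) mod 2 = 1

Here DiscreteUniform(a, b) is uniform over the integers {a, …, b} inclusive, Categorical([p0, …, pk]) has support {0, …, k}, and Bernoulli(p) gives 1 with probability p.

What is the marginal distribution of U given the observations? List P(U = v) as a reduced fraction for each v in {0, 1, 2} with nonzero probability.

Enumerate traces; 27 have nonzero weight after conditioning:
  (Z=0, X=0, W=1, U=1, Y=1) weight 2/567
  (Z=0, X=0, W=1, U=1, Y=2) weight 2/567
  (Z=0, X=0, W=1, U=1, Y=3) weight 2/567
  (Z=0, X=1, W=1, U=0, Y=1) weight 5/189
  (Z=0, X=1, W=1, U=0, Y=2) weight 5/189
  (Z=0, X=1, W=1, U=0, Y=3) weight 5/189
  (Z=0, X=1, W=1, U=2, Y=1) weight 10/567
  (Z=0, X=1, W=1, U=2, Y=2) weight 10/567
  … 19 more
Group by U:
  weight(U=0) = 13/63
  weight(U=1) = 11/378
  weight(U=2) = 26/189
Total weight = 13/63 + 11/378 + 26/189 = 47/126
P(U=0 | obs) = 13/63 / 47/126 = 26/47
P(U=1 | obs) = 11/378 / 47/126 = 11/141
P(U=2 | obs) = 26/189 / 47/126 = 52/141

P(U=0) = 26/47, P(U=1) = 11/141, P(U=2) = 52/141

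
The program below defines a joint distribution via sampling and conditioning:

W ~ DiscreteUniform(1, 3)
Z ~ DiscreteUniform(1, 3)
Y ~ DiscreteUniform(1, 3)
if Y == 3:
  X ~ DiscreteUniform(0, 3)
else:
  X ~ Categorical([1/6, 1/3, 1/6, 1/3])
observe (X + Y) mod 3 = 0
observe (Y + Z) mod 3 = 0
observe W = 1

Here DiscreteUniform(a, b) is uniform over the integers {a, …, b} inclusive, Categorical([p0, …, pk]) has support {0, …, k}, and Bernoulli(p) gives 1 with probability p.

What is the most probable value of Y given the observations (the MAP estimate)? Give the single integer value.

Enumerate traces; 4 have nonzero weight after conditioning:
  (W=1, Z=1, Y=2, X=1) weight 1/81
  (W=1, Z=2, Y=1, X=2) weight 1/162
  (W=1, Z=3, Y=3, X=0) weight 1/108
  (W=1, Z=3, Y=3, X=3) weight 1/108
Group by Y:
  weight(Y=1) = 1/162
  weight(Y=2) = 1/81
  weight(Y=3) = 1/54
Total weight = 1/162 + 1/81 + 1/54 = 1/27
P(Y=1 | obs) = 1/162 / 1/27 = 1/6
P(Y=2 | obs) = 1/81 / 1/27 = 1/3
P(Y=3 | obs) = 1/54 / 1/27 = 1/2
argmax = 3

argmax_v P(Y = v | obs) = 3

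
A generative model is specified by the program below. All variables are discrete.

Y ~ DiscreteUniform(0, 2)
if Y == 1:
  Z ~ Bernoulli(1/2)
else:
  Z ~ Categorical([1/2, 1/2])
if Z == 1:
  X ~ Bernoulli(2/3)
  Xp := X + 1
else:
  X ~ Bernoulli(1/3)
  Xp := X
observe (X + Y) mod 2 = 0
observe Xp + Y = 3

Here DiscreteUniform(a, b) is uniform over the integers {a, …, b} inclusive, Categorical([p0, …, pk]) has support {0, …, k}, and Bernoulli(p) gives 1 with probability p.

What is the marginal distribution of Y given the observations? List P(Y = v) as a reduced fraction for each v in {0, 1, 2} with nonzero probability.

Enumerate traces; 2 have nonzero weight after conditioning:
  (Y=1, Z=1, X=1) weight 1/9
  (Y=2, Z=1, X=0) weight 1/18
Group by Y:
  weight(Y=1) = 1/9
  weight(Y=2) = 1/18
Total weight = 1/9 + 1/18 = 1/6
P(Y=1 | obs) = 1/9 / 1/6 = 2/3
P(Y=2 | obs) = 1/18 / 1/6 = 1/3

P(Y=1) = 2/3, P(Y=2) = 1/3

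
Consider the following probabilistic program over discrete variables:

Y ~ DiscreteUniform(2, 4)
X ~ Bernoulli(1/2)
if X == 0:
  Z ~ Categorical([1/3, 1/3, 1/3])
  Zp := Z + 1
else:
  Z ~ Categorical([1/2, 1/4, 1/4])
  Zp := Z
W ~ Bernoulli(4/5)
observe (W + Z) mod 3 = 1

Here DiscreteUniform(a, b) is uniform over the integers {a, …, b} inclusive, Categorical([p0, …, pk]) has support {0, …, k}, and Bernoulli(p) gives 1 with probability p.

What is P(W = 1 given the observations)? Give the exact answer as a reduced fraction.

Enumerate traces; 12 have nonzero weight after conditioning:
  (Y=2, X=0, Z=0, W=1) weight 2/45
  (Y=2, X=0, Z=1, W=0) weight 1/90
  (Y=2, X=1, Z=0, W=1) weight 1/15
  (Y=2, X=1, Z=1, W=0) weight 1/120
  (Y=3, X=0, Z=0, W=1) weight 2/45
  (Y=3, X=0, Z=1, W=0) weight 1/90
  (Y=3, X=1, Z=0, W=1) weight 1/15
  (Y=3, X=1, Z=1, W=0) weight 1/120
  … 4 more
Group by W:
  weight(W=0) = 7/120
  weight(W=1) = 1/3
Total weight = 7/120 + 1/3 = 47/120
P(W=0 | obs) = 7/120 / 47/120 = 7/47
P(W=1 | obs) = 1/3 / 47/120 = 40/47

P(W = 1 | obs) = 40/47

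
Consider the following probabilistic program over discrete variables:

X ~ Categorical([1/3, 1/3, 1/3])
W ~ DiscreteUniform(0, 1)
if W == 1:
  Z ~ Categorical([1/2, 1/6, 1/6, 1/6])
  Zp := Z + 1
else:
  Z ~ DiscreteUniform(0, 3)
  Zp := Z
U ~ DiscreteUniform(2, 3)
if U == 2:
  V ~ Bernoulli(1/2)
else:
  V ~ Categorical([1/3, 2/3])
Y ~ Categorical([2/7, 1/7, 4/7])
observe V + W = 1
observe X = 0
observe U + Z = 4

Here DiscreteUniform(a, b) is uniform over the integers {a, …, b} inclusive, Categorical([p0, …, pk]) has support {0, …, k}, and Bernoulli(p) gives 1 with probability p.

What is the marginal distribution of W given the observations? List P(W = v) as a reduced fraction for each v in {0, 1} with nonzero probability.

Enumerate traces; 12 have nonzero weight after conditioning:
  (X=0, W=0, Z=1, U=3, V=1, Y=0) weight 1/252
  (X=0, W=0, Z=1, U=3, V=1, Y=1) weight 1/504
  (X=0, W=0, Z=1, U=3, V=1, Y=2) weight 1/126
  (X=0, W=0, Z=2, U=2, V=1, Y=0) weight 1/336
  (X=0, W=0, Z=2, U=2, V=1, Y=1) weight 1/672
  (X=0, W=0, Z=2, U=2, V=1, Y=2) weight 1/168
  (X=0, W=1, Z=1, U=3, V=0, Y=0) weight 1/756
  (X=0, W=1, Z=1, U=3, V=0, Y=1) weight 1/1512
  … 4 more
Group by W:
  weight(W=0) = 7/288
  weight(W=1) = 5/432
Total weight = 7/288 + 5/432 = 31/864
P(W=0 | obs) = 7/288 / 31/864 = 21/31
P(W=1 | obs) = 5/432 / 31/864 = 10/31

P(W=0) = 21/31, P(W=1) = 10/31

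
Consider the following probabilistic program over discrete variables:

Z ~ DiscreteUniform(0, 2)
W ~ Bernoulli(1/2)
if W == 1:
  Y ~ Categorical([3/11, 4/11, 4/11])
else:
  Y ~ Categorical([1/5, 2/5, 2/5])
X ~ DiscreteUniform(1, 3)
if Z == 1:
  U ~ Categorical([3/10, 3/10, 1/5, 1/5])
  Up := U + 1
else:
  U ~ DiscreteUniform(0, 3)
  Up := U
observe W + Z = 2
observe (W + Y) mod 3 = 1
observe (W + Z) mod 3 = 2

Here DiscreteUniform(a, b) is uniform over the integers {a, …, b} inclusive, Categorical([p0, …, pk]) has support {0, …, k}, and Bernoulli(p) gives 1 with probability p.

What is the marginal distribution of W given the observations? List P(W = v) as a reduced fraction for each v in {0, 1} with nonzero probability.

P(W=0) = 22/37, P(W=1) = 15/37

Enumerate traces; 24 have nonzero weight after conditioning:
  (Z=1, W=1, Y=0, X=1, U=0) weight 1/220
  (Z=1, W=1, Y=0, X=1, U=1) weight 1/220
  (Z=1, W=1, Y=0, X=1, U=2) weight 1/330
  (Z=1, W=1, Y=0, X=1, U=3) weight 1/330
  (Z=1, W=1, Y=0, X=2, U=0) weight 1/220
  (Z=1, W=1, Y=0, X=2, U=1) weight 1/220
  (Z=1, W=1, Y=0, X=2, U=2) weight 1/330
  (Z=1, W=1, Y=0, X=2, U=3) weight 1/330
  (Z=2, W=0, Y=1, X=1, U=0) weight 1/180
  … 15 more
Group by W:
  weight(W=0) = 1/15
  weight(W=1) = 1/22
Total weight = 1/15 + 1/22 = 37/330
P(W=0 | obs) = 1/15 / 37/330 = 22/37
P(W=1 | obs) = 1/22 / 37/330 = 15/37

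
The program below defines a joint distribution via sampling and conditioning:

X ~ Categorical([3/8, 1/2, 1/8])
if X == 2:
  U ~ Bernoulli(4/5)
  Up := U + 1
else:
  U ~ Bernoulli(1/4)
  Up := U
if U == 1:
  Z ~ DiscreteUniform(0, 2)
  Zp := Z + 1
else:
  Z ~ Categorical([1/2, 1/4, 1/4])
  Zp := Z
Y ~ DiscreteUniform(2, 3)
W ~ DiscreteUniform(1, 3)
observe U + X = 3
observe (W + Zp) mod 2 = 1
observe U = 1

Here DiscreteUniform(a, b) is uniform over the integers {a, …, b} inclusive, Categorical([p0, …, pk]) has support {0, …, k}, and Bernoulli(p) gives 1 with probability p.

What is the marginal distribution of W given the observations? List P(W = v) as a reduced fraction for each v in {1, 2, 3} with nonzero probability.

P(W=1) = 1/4, P(W=2) = 1/2, P(W=3) = 1/4

Enumerate traces; 8 have nonzero weight after conditioning:
  (X=2, U=1, Z=0, Y=2, W=2) weight 1/180
  (X=2, U=1, Z=0, Y=3, W=2) weight 1/180
  (X=2, U=1, Z=1, Y=2, W=1) weight 1/180
  (X=2, U=1, Z=1, Y=2, W=3) weight 1/180
  (X=2, U=1, Z=1, Y=3, W=1) weight 1/180
  (X=2, U=1, Z=1, Y=3, W=3) weight 1/180
  (X=2, U=1, Z=2, Y=2, W=2) weight 1/180
  (X=2, U=1, Z=2, Y=3, W=2) weight 1/180
Group by W:
  weight(W=1) = 1/90
  weight(W=2) = 1/45
  weight(W=3) = 1/90
Total weight = 1/90 + 1/45 + 1/90 = 2/45
P(W=1 | obs) = 1/90 / 2/45 = 1/4
P(W=2 | obs) = 1/45 / 2/45 = 1/2
P(W=3 | obs) = 1/90 / 2/45 = 1/4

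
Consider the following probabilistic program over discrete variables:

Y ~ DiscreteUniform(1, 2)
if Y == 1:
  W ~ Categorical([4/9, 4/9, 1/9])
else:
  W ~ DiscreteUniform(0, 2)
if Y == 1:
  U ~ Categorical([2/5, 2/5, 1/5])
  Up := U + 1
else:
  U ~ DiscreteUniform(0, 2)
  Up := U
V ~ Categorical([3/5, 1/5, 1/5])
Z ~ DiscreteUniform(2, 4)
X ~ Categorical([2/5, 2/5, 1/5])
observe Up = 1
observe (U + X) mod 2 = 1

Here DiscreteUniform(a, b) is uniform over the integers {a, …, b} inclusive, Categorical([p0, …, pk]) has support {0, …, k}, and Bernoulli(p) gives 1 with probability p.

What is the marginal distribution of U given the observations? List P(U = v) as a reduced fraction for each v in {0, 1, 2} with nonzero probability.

Enumerate traces; 81 have nonzero weight after conditioning:
  (Y=1, W=0, U=0, V=0, Z=2, X=1) weight 8/1125
  (Y=1, W=0, U=0, V=0, Z=3, X=1) weight 8/1125
  (Y=1, W=0, U=0, V=0, Z=4, X=1) weight 8/1125
  (Y=1, W=0, U=0, V=1, Z=2, X=1) weight 8/3375
  (Y=1, W=0, U=0, V=1, Z=3, X=1) weight 8/3375
  (Y=1, W=0, U=0, V=1, Z=4, X=1) weight 8/3375
  (Y=1, W=0, U=0, V=2, Z=2, X=1) weight 8/3375
  (Y=1, W=0, U=0, V=2, Z=3, X=1) weight 8/3375
  (Y=2, W=0, U=1, V=0, Z=2, X=0) weight 1/225
  … 72 more
Group by U:
  weight(U=0) = 2/25
  weight(U=1) = 1/10
Total weight = 2/25 + 1/10 = 9/50
P(U=0 | obs) = 2/25 / 9/50 = 4/9
P(U=1 | obs) = 1/10 / 9/50 = 5/9

P(U=0) = 4/9, P(U=1) = 5/9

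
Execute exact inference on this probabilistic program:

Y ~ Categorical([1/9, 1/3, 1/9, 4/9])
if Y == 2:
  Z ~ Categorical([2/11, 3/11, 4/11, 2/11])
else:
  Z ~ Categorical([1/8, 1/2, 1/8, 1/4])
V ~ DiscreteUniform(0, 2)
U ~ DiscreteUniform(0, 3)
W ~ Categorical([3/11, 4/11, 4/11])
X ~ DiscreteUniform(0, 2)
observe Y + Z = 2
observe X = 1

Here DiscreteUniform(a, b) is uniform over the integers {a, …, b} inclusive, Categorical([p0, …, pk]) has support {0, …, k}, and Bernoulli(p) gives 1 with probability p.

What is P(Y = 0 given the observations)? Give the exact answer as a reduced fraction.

Enumerate traces; 108 have nonzero weight after conditioning:
  (Y=0, Z=2, V=0, U=0, W=0, X=1) weight 1/9504
  (Y=0, Z=2, V=0, U=0, W=1, X=1) weight 1/7128
  (Y=0, Z=2, V=0, U=0, W=2, X=1) weight 1/7128
  (Y=0, Z=2, V=0, U=1, W=0, X=1) weight 1/9504
  (Y=0, Z=2, V=0, U=1, W=1, X=1) weight 1/7128
  (Y=0, Z=2, V=0, U=1, W=2, X=1) weight 1/7128
  (Y=0, Z=2, V=0, U=2, W=0, X=1) weight 1/9504
  (Y=0, Z=2, V=0, U=2, W=1, X=1) weight 1/7128
  (Y=1, Z=1, V=0, U=0, W=0, X=1) weight 1/792
  (Y=2, Z=0, V=0, U=0, W=0, X=1) weight 1/6534
  … 98 more
Group by Y:
  weight(Y=0) = 1/216
  weight(Y=1) = 1/18
  weight(Y=2) = 2/297
Total weight = 1/216 + 1/18 + 2/297 = 53/792
P(Y=0 | obs) = 1/216 / 53/792 = 11/159
P(Y=1 | obs) = 1/18 / 53/792 = 44/53
P(Y=2 | obs) = 2/297 / 53/792 = 16/159

P(Y = 0 | obs) = 11/159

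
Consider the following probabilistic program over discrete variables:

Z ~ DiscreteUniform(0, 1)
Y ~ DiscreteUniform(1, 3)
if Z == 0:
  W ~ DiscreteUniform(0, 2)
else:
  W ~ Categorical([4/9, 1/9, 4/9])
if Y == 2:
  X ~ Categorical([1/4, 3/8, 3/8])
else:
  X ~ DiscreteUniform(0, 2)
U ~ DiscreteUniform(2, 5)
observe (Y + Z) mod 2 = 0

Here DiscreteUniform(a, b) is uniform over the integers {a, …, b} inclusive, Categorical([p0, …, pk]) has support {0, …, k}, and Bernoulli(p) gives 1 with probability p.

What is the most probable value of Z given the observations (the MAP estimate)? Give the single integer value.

argmax_v P(Z = v | obs) = 1

Enumerate traces; 108 have nonzero weight after conditioning:
  (Z=0, Y=2, W=0, X=0, U=2) weight 1/288
  (Z=0, Y=2, W=0, X=0, U=3) weight 1/288
  (Z=0, Y=2, W=0, X=0, U=4) weight 1/288
  (Z=0, Y=2, W=0, X=0, U=5) weight 1/288
  (Z=0, Y=2, W=0, X=1, U=2) weight 1/192
  (Z=0, Y=2, W=0, X=1, U=3) weight 1/192
  (Z=0, Y=2, W=0, X=1, U=4) weight 1/192
  (Z=0, Y=2, W=0, X=1, U=5) weight 1/192
  (Z=1, Y=1, W=0, X=0, U=2) weight 1/162
  … 99 more
Group by Z:
  weight(Z=0) = 1/6
  weight(Z=1) = 1/3
Total weight = 1/6 + 1/3 = 1/2
P(Z=0 | obs) = 1/6 / 1/2 = 1/3
P(Z=1 | obs) = 1/3 / 1/2 = 2/3
argmax = 1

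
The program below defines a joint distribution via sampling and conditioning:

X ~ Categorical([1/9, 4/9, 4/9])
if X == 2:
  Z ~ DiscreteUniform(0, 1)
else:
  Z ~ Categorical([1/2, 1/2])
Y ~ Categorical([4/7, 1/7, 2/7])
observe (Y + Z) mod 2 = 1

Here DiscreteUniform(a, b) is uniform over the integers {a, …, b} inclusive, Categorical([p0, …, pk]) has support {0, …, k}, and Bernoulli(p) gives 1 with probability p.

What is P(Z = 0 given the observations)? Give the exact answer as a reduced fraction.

P(Z = 0 | obs) = 1/7

Enumerate traces; 9 have nonzero weight after conditioning:
  (X=0, Z=0, Y=1) weight 1/126
  (X=0, Z=1, Y=0) weight 2/63
  (X=0, Z=1, Y=2) weight 1/63
  (X=1, Z=0, Y=1) weight 2/63
  (X=1, Z=1, Y=0) weight 8/63
  (X=1, Z=1, Y=2) weight 4/63
  (X=2, Z=0, Y=1) weight 2/63
  (X=2, Z=1, Y=0) weight 8/63
  … 1 more
Group by Z:
  weight(Z=0) = 1/14
  weight(Z=1) = 3/7
Total weight = 1/14 + 3/7 = 1/2
P(Z=0 | obs) = 1/14 / 1/2 = 1/7
P(Z=1 | obs) = 3/7 / 1/2 = 6/7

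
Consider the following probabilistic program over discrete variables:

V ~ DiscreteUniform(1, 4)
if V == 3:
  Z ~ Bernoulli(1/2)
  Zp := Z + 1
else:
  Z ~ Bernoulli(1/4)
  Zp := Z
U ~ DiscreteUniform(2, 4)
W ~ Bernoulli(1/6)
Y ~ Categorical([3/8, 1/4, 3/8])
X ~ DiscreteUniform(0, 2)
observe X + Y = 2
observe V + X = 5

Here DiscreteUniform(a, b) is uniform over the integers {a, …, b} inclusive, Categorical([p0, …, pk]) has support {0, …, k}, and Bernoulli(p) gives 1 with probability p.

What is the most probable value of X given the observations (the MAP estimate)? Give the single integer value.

argmax_v P(X = v | obs) = 2

Enumerate traces; 24 have nonzero weight after conditioning:
  (V=3, Z=0, U=2, W=0, Y=0, X=2) weight 5/1152
  (V=3, Z=0, U=2, W=1, Y=0, X=2) weight 1/1152
  (V=3, Z=0, U=3, W=0, Y=0, X=2) weight 5/1152
  (V=3, Z=0, U=3, W=1, Y=0, X=2) weight 1/1152
  (V=3, Z=0, U=4, W=0, Y=0, X=2) weight 5/1152
  (V=3, Z=0, U=4, W=1, Y=0, X=2) weight 1/1152
  (V=3, Z=1, U=2, W=0, Y=0, X=2) weight 5/1152
  (V=3, Z=1, U=2, W=1, Y=0, X=2) weight 1/1152
  (V=4, Z=0, U=2, W=0, Y=1, X=1) weight 5/1152
  … 15 more
Group by X:
  weight(X=1) = 1/48
  weight(X=2) = 1/32
Total weight = 1/48 + 1/32 = 5/96
P(X=1 | obs) = 1/48 / 5/96 = 2/5
P(X=2 | obs) = 1/32 / 5/96 = 3/5
argmax = 2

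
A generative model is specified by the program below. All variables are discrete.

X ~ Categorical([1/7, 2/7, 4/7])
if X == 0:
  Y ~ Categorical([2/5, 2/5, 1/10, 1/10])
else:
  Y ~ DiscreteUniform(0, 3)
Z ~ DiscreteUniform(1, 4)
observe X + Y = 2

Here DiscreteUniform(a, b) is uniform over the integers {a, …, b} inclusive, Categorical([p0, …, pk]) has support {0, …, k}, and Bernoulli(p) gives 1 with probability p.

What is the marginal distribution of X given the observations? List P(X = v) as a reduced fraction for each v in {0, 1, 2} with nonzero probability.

Enumerate traces; 12 have nonzero weight after conditioning:
  (X=0, Y=2, Z=1) weight 1/280
  (X=0, Y=2, Z=2) weight 1/280
  (X=0, Y=2, Z=3) weight 1/280
  (X=0, Y=2, Z=4) weight 1/280
  (X=1, Y=1, Z=1) weight 1/56
  (X=1, Y=1, Z=2) weight 1/56
  (X=1, Y=1, Z=3) weight 1/56
  (X=1, Y=1, Z=4) weight 1/56
  (X=2, Y=0, Z=1) weight 1/28
  … 3 more
Group by X:
  weight(X=0) = 1/70
  weight(X=1) = 1/14
  weight(X=2) = 1/7
Total weight = 1/70 + 1/14 + 1/7 = 8/35
P(X=0 | obs) = 1/70 / 8/35 = 1/16
P(X=1 | obs) = 1/14 / 8/35 = 5/16
P(X=2 | obs) = 1/7 / 8/35 = 5/8

P(X=0) = 1/16, P(X=1) = 5/16, P(X=2) = 5/8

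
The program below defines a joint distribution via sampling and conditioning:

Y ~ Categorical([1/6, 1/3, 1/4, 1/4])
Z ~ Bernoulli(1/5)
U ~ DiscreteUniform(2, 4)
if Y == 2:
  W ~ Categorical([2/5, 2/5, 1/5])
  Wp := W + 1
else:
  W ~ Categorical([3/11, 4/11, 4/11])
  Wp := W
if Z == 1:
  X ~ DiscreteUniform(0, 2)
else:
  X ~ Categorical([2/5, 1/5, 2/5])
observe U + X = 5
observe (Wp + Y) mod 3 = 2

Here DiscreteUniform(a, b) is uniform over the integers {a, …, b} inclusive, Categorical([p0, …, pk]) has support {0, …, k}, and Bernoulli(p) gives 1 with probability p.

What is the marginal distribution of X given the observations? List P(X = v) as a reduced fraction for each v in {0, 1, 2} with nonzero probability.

Enumerate traces; 16 have nonzero weight after conditioning:
  (Y=0, Z=0, U=3, W=2, X=2) weight 16/2475
  (Y=0, Z=0, U=4, W=2, X=1) weight 8/2475
  (Y=0, Z=1, U=3, W=2, X=2) weight 2/1485
  (Y=0, Z=1, U=4, W=2, X=1) weight 2/1485
  (Y=1, Z=0, U=3, W=1, X=2) weight 32/2475
  (Y=1, Z=0, U=4, W=1, X=1) weight 16/2475
  (Y=1, Z=1, U=3, W=1, X=2) weight 4/1485
  (Y=1, Z=1, U=4, W=1, X=1) weight 4/1485
  … 8 more
Group by X:
  weight(X=1) = 1207/49500
  weight(X=2) = 2059/49500
Total weight = 1207/49500 + 2059/49500 = 1633/24750
P(X=1 | obs) = 1207/49500 / 1633/24750 = 17/46
P(X=2 | obs) = 2059/49500 / 1633/24750 = 29/46

P(X=1) = 17/46, P(X=2) = 29/46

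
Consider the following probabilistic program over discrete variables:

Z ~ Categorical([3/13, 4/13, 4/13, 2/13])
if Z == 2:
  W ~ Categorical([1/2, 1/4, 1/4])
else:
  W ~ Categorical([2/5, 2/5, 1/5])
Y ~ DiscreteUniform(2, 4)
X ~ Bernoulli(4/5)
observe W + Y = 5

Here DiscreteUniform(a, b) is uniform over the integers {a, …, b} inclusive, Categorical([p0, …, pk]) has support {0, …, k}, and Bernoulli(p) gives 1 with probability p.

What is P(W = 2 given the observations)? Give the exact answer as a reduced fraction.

Enumerate traces; 16 have nonzero weight after conditioning:
  (Z=0, W=1, Y=4, X=0) weight 2/325
  (Z=0, W=1, Y=4, X=1) weight 8/325
  (Z=0, W=2, Y=3, X=0) weight 1/325
  (Z=0, W=2, Y=3, X=1) weight 4/325
  (Z=1, W=1, Y=4, X=0) weight 8/975
  (Z=1, W=1, Y=4, X=1) weight 32/975
  (Z=1, W=2, Y=3, X=0) weight 4/975
  (Z=1, W=2, Y=3, X=1) weight 16/975
  … 8 more
Group by W:
  weight(W=1) = 23/195
  weight(W=2) = 14/195
Total weight = 23/195 + 14/195 = 37/195
P(W=1 | obs) = 23/195 / 37/195 = 23/37
P(W=2 | obs) = 14/195 / 37/195 = 14/37

P(W = 2 | obs) = 14/37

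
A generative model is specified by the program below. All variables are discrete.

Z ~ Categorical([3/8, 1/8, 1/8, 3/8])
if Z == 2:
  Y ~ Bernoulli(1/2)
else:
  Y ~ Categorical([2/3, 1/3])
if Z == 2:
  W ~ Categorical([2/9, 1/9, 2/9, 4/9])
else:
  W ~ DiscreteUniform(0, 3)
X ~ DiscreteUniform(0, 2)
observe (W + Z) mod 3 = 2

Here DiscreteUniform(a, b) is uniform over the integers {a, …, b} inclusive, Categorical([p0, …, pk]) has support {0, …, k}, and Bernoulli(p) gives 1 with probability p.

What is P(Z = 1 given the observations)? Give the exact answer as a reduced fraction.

Enumerate traces; 30 have nonzero weight after conditioning:
  (Z=0, Y=0, W=2, X=0) weight 1/48
  (Z=0, Y=0, W=2, X=1) weight 1/48
  (Z=0, Y=0, W=2, X=2) weight 1/48
  (Z=0, Y=1, W=2, X=0) weight 1/96
  (Z=0, Y=1, W=2, X=1) weight 1/96
  (Z=0, Y=1, W=2, X=2) weight 1/96
  (Z=1, Y=0, W=1, X=0) weight 1/144
  (Z=1, Y=0, W=1, X=1) weight 1/144
  (Z=2, Y=0, W=0, X=0) weight 1/216
  (Z=3, Y=0, W=2, X=0) weight 1/48
  … 20 more
Group by Z:
  weight(Z=0) = 3/32
  weight(Z=1) = 1/32
  weight(Z=2) = 1/12
  weight(Z=3) = 3/32
Total weight = 3/32 + 1/32 + 1/12 + 3/32 = 29/96
P(Z=0 | obs) = 3/32 / 29/96 = 9/29
P(Z=1 | obs) = 1/32 / 29/96 = 3/29
P(Z=2 | obs) = 1/12 / 29/96 = 8/29
P(Z=3 | obs) = 3/32 / 29/96 = 9/29

P(Z = 1 | obs) = 3/29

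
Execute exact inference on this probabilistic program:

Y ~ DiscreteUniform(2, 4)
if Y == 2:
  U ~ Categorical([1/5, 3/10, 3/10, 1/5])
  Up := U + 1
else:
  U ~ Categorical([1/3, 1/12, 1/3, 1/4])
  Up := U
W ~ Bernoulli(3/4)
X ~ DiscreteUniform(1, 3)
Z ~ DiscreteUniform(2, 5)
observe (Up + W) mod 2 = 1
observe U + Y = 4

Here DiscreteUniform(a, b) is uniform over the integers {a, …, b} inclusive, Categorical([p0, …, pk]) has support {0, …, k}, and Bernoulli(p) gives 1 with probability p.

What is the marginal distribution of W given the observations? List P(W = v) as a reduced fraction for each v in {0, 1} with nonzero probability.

Enumerate traces; 36 have nonzero weight after conditioning:
  (Y=2, U=2, W=0, X=1, Z=2) weight 1/480
  (Y=2, U=2, W=0, X=1, Z=3) weight 1/480
  (Y=2, U=2, W=0, X=1, Z=4) weight 1/480
  (Y=2, U=2, W=0, X=1, Z=5) weight 1/480
  (Y=2, U=2, W=0, X=2, Z=2) weight 1/480
  (Y=2, U=2, W=0, X=2, Z=3) weight 1/480
  (Y=2, U=2, W=0, X=2, Z=4) weight 1/480
  (Y=2, U=2, W=0, X=2, Z=5) weight 1/480
  (Y=4, U=0, W=1, X=1, Z=2) weight 1/144
  … 27 more
Group by W:
  weight(W=0) = 23/720
  weight(W=1) = 1/12
Total weight = 23/720 + 1/12 = 83/720
P(W=0 | obs) = 23/720 / 83/720 = 23/83
P(W=1 | obs) = 1/12 / 83/720 = 60/83

P(W=0) = 23/83, P(W=1) = 60/83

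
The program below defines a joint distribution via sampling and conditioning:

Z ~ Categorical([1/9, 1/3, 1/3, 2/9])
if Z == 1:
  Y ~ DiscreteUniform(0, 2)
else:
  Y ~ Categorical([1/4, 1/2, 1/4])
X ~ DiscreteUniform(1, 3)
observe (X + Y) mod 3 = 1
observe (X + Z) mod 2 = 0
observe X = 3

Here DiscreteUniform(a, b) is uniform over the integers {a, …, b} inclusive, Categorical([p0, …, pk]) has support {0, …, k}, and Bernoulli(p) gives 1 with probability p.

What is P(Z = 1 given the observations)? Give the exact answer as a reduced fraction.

P(Z = 1 | obs) = 1/2

Enumerate traces; 2 have nonzero weight after conditioning:
  (Z=1, Y=1, X=3) weight 1/27
  (Z=3, Y=1, X=3) weight 1/27
Group by Z:
  weight(Z=1) = 1/27
  weight(Z=3) = 1/27
Total weight = 1/27 + 1/27 = 2/27
P(Z=1 | obs) = 1/27 / 2/27 = 1/2
P(Z=3 | obs) = 1/27 / 2/27 = 1/2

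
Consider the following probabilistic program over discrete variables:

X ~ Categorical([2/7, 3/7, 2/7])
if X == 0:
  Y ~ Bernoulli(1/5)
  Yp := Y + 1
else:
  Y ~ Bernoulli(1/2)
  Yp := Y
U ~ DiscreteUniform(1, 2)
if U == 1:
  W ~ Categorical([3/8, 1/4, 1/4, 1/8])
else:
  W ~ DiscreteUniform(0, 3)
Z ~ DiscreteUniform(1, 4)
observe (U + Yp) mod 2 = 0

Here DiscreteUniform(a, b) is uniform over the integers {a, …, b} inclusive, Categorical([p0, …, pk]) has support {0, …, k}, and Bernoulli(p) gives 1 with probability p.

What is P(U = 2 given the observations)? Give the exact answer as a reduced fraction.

P(U = 2 | obs) = 29/70

Enumerate traces; 96 have nonzero weight after conditioning:
  (X=0, Y=0, U=1, W=0, Z=1) weight 3/280
  (X=0, Y=0, U=1, W=0, Z=2) weight 3/280
  (X=0, Y=0, U=1, W=0, Z=3) weight 3/280
  (X=0, Y=0, U=1, W=0, Z=4) weight 3/280
  (X=0, Y=0, U=1, W=1, Z=1) weight 1/140
  (X=0, Y=0, U=1, W=1, Z=2) weight 1/140
  (X=0, Y=0, U=1, W=1, Z=3) weight 1/140
  (X=0, Y=0, U=1, W=1, Z=4) weight 1/140
  (X=0, Y=1, U=2, W=0, Z=1) weight 1/560
  … 87 more
Group by U:
  weight(U=1) = 41/140
  weight(U=2) = 29/140
Total weight = 41/140 + 29/140 = 1/2
P(U=1 | obs) = 41/140 / 1/2 = 41/70
P(U=2 | obs) = 29/140 / 1/2 = 29/70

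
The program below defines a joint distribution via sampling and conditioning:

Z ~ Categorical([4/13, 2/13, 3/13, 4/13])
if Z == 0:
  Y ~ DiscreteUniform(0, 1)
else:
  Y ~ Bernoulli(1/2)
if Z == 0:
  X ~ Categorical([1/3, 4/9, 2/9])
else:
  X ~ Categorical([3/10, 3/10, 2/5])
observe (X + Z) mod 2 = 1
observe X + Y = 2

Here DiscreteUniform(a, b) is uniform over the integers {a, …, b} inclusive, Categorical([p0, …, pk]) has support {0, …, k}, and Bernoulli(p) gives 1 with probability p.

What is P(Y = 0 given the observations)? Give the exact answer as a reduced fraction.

P(Y = 0 | obs) = 216/457

Enumerate traces; 4 have nonzero weight after conditioning:
  (Z=0, Y=1, X=1) weight 8/117
  (Z=1, Y=0, X=2) weight 2/65
  (Z=2, Y=1, X=1) weight 9/260
  (Z=3, Y=0, X=2) weight 4/65
Group by Y:
  weight(Y=0) = 6/65
  weight(Y=1) = 241/2340
Total weight = 6/65 + 241/2340 = 457/2340
P(Y=0 | obs) = 6/65 / 457/2340 = 216/457
P(Y=1 | obs) = 241/2340 / 457/2340 = 241/457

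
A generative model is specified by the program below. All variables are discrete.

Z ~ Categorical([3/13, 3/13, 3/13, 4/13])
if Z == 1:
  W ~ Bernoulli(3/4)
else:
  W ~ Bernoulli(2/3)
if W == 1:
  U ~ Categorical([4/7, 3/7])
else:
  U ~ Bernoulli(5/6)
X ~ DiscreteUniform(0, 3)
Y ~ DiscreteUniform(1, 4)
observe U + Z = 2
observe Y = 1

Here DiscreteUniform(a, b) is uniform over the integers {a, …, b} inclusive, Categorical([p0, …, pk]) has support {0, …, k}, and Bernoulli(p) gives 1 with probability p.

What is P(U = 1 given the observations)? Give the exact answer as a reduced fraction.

P(U = 1 | obs) = 267/487

Enumerate traces; 16 have nonzero weight after conditioning:
  (Z=1, W=0, U=1, X=0, Y=1) weight 5/1664
  (Z=1, W=0, U=1, X=1, Y=1) weight 5/1664
  (Z=1, W=0, U=1, X=2, Y=1) weight 5/1664
  (Z=1, W=0, U=1, X=3, Y=1) weight 5/1664
  (Z=1, W=1, U=1, X=0, Y=1) weight 27/5824
  (Z=1, W=1, U=1, X=1, Y=1) weight 27/5824
  (Z=1, W=1, U=1, X=2, Y=1) weight 27/5824
  (Z=1, W=1, U=1, X=3, Y=1) weight 27/5824
  (Z=2, W=0, U=0, X=0, Y=1) weight 1/1248
  … 7 more
Group by U:
  weight(U=0) = 55/2184
  weight(U=1) = 89/2912
Total weight = 55/2184 + 89/2912 = 487/8736
P(U=0 | obs) = 55/2184 / 487/8736 = 220/487
P(U=1 | obs) = 89/2912 / 487/8736 = 267/487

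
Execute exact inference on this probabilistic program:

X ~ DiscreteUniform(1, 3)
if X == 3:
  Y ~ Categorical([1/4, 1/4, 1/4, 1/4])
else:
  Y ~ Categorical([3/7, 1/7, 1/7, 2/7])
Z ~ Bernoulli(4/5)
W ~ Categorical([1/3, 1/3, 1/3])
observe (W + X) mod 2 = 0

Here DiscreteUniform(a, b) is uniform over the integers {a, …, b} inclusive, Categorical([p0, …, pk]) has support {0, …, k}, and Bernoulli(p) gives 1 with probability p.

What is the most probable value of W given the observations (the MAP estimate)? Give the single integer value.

Enumerate traces; 32 have nonzero weight after conditioning:
  (X=1, Y=0, Z=0, W=1) weight 1/105
  (X=1, Y=0, Z=1, W=1) weight 4/105
  (X=1, Y=1, Z=0, W=1) weight 1/315
  (X=1, Y=1, Z=1, W=1) weight 4/315
  (X=1, Y=2, Z=0, W=1) weight 1/315
  (X=1, Y=2, Z=1, W=1) weight 4/315
  (X=1, Y=3, Z=0, W=1) weight 2/315
  (X=1, Y=3, Z=1, W=1) weight 8/315
  (X=2, Y=0, Z=0, W=0) weight 1/105
  (X=2, Y=0, Z=0, W=2) weight 1/105
  … 22 more
Group by W:
  weight(W=0) = 1/9
  weight(W=1) = 2/9
  weight(W=2) = 1/9
Total weight = 1/9 + 2/9 + 1/9 = 4/9
P(W=0 | obs) = 1/9 / 4/9 = 1/4
P(W=1 | obs) = 2/9 / 4/9 = 1/2
P(W=2 | obs) = 1/9 / 4/9 = 1/4
argmax = 1

argmax_v P(W = v | obs) = 1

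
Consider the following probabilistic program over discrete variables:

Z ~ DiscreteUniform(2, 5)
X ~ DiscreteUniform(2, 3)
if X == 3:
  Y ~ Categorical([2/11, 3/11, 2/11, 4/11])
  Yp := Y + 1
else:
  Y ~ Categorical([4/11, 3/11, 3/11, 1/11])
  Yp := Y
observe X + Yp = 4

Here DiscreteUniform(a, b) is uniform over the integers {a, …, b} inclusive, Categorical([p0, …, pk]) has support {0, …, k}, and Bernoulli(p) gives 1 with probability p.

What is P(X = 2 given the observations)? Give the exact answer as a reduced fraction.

P(X = 2 | obs) = 3/5

Enumerate traces; 8 have nonzero weight after conditioning:
  (Z=2, X=2, Y=2) weight 3/88
  (Z=2, X=3, Y=0) weight 1/44
  (Z=3, X=2, Y=2) weight 3/88
  (Z=3, X=3, Y=0) weight 1/44
  (Z=4, X=2, Y=2) weight 3/88
  (Z=4, X=3, Y=0) weight 1/44
  (Z=5, X=2, Y=2) weight 3/88
  (Z=5, X=3, Y=0) weight 1/44
Group by X:
  weight(X=2) = 3/22
  weight(X=3) = 1/11
Total weight = 3/22 + 1/11 = 5/22
P(X=2 | obs) = 3/22 / 5/22 = 3/5
P(X=3 | obs) = 1/11 / 5/22 = 2/5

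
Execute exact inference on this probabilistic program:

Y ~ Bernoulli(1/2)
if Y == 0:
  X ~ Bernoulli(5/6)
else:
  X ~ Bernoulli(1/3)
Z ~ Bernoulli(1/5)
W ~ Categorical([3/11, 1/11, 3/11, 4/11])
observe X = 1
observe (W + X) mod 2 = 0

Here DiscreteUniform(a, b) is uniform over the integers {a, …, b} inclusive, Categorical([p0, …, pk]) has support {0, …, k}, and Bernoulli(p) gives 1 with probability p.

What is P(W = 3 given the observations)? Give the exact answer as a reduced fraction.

Enumerate traces; 8 have nonzero weight after conditioning:
  (Y=0, X=1, Z=0, W=1) weight 1/33
  (Y=0, X=1, Z=0, W=3) weight 4/33
  (Y=0, X=1, Z=1, W=1) weight 1/132
  (Y=0, X=1, Z=1, W=3) weight 1/33
  (Y=1, X=1, Z=0, W=1) weight 2/165
  (Y=1, X=1, Z=0, W=3) weight 8/165
  (Y=1, X=1, Z=1, W=1) weight 1/330
  (Y=1, X=1, Z=1, W=3) weight 2/165
Group by W:
  weight(W=1) = 7/132
  weight(W=3) = 7/33
Total weight = 7/132 + 7/33 = 35/132
P(W=1 | obs) = 7/132 / 35/132 = 1/5
P(W=3 | obs) = 7/33 / 35/132 = 4/5

P(W = 3 | obs) = 4/5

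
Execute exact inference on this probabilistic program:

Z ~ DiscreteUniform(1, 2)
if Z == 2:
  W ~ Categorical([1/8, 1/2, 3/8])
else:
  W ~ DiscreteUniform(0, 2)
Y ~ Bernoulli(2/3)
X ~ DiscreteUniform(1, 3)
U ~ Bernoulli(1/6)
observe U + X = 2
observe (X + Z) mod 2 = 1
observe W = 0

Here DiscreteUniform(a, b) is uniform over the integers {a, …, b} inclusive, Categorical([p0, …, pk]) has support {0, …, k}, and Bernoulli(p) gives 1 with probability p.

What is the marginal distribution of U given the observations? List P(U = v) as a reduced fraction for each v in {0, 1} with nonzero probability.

Enumerate traces; 4 have nonzero weight after conditioning:
  (Z=1, W=0, Y=0, X=2, U=0) weight 5/324
  (Z=1, W=0, Y=1, X=2, U=0) weight 5/162
  (Z=2, W=0, Y=0, X=1, U=1) weight 1/864
  (Z=2, W=0, Y=1, X=1, U=1) weight 1/432
Group by U:
  weight(U=0) = 5/108
  weight(U=1) = 1/288
Total weight = 5/108 + 1/288 = 43/864
P(U=0 | obs) = 5/108 / 43/864 = 40/43
P(U=1 | obs) = 1/288 / 43/864 = 3/43

P(U=0) = 40/43, P(U=1) = 3/43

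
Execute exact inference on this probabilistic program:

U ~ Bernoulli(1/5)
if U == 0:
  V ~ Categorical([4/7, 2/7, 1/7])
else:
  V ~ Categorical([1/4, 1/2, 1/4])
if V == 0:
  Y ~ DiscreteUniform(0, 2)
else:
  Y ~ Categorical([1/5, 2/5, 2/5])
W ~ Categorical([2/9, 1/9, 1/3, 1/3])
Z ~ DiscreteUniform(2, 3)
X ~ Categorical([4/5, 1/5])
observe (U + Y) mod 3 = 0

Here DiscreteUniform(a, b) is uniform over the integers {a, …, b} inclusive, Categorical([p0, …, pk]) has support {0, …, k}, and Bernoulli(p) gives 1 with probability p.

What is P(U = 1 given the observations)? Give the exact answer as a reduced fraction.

P(U = 1 | obs) = 161/625

Enumerate traces; 96 have nonzero weight after conditioning:
  (U=0, V=0, Y=0, W=0, Z=2, X=0) weight 64/4725
  (U=0, V=0, Y=0, W=0, Z=2, X=1) weight 16/4725
  (U=0, V=0, Y=0, W=0, Z=3, X=0) weight 64/4725
  (U=0, V=0, Y=0, W=0, Z=3, X=1) weight 16/4725
  (U=0, V=0, Y=0, W=1, Z=2, X=0) weight 32/4725
  (U=0, V=0, Y=0, W=1, Z=2, X=1) weight 8/4725
  (U=0, V=0, Y=0, W=1, Z=3, X=0) weight 32/4725
  (U=0, V=0, Y=0, W=1, Z=3, X=1) weight 8/4725
  (U=1, V=0, Y=2, W=0, Z=2, X=0) weight 1/675
  … 87 more
Group by U:
  weight(U=0) = 116/525
  weight(U=1) = 23/300
Total weight = 116/525 + 23/300 = 25/84
P(U=0 | obs) = 116/525 / 25/84 = 464/625
P(U=1 | obs) = 23/300 / 25/84 = 161/625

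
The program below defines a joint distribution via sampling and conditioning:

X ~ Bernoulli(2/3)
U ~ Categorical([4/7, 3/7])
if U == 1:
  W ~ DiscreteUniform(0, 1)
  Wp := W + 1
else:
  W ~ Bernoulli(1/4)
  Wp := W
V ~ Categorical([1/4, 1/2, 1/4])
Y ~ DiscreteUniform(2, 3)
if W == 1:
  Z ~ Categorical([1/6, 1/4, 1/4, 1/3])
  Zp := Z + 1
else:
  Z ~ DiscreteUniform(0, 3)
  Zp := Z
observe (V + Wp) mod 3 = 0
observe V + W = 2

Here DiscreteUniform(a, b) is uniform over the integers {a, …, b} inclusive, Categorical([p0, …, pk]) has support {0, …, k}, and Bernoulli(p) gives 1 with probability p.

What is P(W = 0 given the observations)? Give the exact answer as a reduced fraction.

P(W = 0 | obs) = 1/3

Enumerate traces; 32 have nonzero weight after conditioning:
  (X=0, U=1, W=0, V=2, Y=2, Z=0) weight 1/448
  (X=0, U=1, W=0, V=2, Y=2, Z=1) weight 1/448
  (X=0, U=1, W=0, V=2, Y=2, Z=2) weight 1/448
  (X=0, U=1, W=0, V=2, Y=2, Z=3) weight 1/448
  (X=0, U=1, W=0, V=2, Y=3, Z=0) weight 1/448
  (X=0, U=1, W=0, V=2, Y=3, Z=1) weight 1/448
  (X=0, U=1, W=0, V=2, Y=3, Z=2) weight 1/448
  (X=0, U=1, W=0, V=2, Y=3, Z=3) weight 1/448
  (X=0, U=1, W=1, V=1, Y=2, Z=0) weight 1/336
  … 23 more
Group by W:
  weight(W=0) = 3/56
  weight(W=1) = 3/28
Total weight = 3/56 + 3/28 = 9/56
P(W=0 | obs) = 3/56 / 9/56 = 1/3
P(W=1 | obs) = 3/28 / 9/56 = 2/3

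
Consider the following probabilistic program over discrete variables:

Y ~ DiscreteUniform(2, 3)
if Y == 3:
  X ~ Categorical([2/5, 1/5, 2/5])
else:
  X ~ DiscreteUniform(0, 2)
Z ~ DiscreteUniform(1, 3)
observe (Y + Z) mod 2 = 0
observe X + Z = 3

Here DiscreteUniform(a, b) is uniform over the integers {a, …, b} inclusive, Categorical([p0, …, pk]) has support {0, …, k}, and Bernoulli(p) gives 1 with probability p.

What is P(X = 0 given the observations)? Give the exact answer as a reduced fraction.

Enumerate traces; 3 have nonzero weight after conditioning:
  (Y=2, X=1, Z=2) weight 1/18
  (Y=3, X=0, Z=3) weight 1/15
  (Y=3, X=2, Z=1) weight 1/15
Group by X:
  weight(X=0) = 1/15
  weight(X=1) = 1/18
  weight(X=2) = 1/15
Total weight = 1/15 + 1/18 + 1/15 = 17/90
P(X=0 | obs) = 1/15 / 17/90 = 6/17
P(X=1 | obs) = 1/18 / 17/90 = 5/17
P(X=2 | obs) = 1/15 / 17/90 = 6/17

P(X = 0 | obs) = 6/17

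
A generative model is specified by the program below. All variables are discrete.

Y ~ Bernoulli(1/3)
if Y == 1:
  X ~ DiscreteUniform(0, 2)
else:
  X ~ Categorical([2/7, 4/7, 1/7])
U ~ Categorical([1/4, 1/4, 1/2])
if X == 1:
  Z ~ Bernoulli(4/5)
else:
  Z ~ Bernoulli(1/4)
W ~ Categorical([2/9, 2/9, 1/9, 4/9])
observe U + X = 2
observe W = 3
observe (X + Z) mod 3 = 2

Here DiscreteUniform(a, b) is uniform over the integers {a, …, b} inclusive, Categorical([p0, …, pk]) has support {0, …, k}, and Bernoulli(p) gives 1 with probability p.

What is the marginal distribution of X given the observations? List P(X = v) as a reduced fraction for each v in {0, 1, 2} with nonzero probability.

P(X=1) = 496/691, P(X=2) = 195/691

Enumerate traces; 4 have nonzero weight after conditioning:
  (Y=0, X=1, U=1, Z=1, W=3) weight 32/945
  (Y=0, X=2, U=0, Z=0, W=3) weight 1/126
  (Y=1, X=1, U=1, Z=1, W=3) weight 4/405
  (Y=1, X=2, U=0, Z=0, W=3) weight 1/108
Group by X:
  weight(X=1) = 124/2835
  weight(X=2) = 13/756
Total weight = 124/2835 + 13/756 = 691/11340
P(X=1 | obs) = 124/2835 / 691/11340 = 496/691
P(X=2 | obs) = 13/756 / 691/11340 = 195/691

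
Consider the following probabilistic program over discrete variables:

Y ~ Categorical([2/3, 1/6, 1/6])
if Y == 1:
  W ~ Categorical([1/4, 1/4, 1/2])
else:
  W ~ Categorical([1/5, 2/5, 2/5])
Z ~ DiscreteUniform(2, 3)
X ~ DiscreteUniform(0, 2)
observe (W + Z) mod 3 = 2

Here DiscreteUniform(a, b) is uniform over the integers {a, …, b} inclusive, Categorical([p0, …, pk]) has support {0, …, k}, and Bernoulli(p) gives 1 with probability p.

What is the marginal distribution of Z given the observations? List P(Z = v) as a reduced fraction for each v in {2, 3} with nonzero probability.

Enumerate traces; 18 have nonzero weight after conditioning:
  (Y=0, W=0, Z=2, X=0) weight 1/45
  (Y=0, W=0, Z=2, X=1) weight 1/45
  (Y=0, W=0, Z=2, X=2) weight 1/45
  (Y=0, W=2, Z=3, X=0) weight 2/45
  (Y=0, W=2, Z=3, X=1) weight 2/45
  (Y=0, W=2, Z=3, X=2) weight 2/45
  (Y=1, W=0, Z=2, X=0) weight 1/144
  (Y=1, W=0, Z=2, X=1) weight 1/144
  … 10 more
Group by Z:
  weight(Z=2) = 5/48
  weight(Z=3) = 5/24
Total weight = 5/48 + 5/24 = 5/16
P(Z=2 | obs) = 5/48 / 5/16 = 1/3
P(Z=3 | obs) = 5/24 / 5/16 = 2/3

P(Z=2) = 1/3, P(Z=3) = 2/3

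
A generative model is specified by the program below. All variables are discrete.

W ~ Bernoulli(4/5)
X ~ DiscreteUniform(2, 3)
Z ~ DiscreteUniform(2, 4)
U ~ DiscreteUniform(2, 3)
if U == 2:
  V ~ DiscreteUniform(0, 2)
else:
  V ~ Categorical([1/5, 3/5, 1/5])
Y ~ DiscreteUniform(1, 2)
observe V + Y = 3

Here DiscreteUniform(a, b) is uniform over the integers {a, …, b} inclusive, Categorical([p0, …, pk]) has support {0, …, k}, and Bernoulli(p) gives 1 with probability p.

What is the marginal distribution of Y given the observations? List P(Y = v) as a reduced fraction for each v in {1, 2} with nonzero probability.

P(Y=1) = 4/11, P(Y=2) = 7/11

Enumerate traces; 48 have nonzero weight after conditioning:
  (W=0, X=2, Z=2, U=2, V=1, Y=2) weight 1/360
  (W=0, X=2, Z=2, U=2, V=2, Y=1) weight 1/360
  (W=0, X=2, Z=2, U=3, V=1, Y=2) weight 1/200
  (W=0, X=2, Z=2, U=3, V=2, Y=1) weight 1/600
  (W=0, X=2, Z=3, U=2, V=1, Y=2) weight 1/360
  (W=0, X=2, Z=3, U=2, V=2, Y=1) weight 1/360
  (W=0, X=2, Z=3, U=3, V=1, Y=2) weight 1/200
  (W=0, X=2, Z=3, U=3, V=2, Y=1) weight 1/600
  … 40 more
Group by Y:
  weight(Y=1) = 2/15
  weight(Y=2) = 7/30
Total weight = 2/15 + 7/30 = 11/30
P(Y=1 | obs) = 2/15 / 11/30 = 4/11
P(Y=2 | obs) = 7/30 / 11/30 = 7/11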